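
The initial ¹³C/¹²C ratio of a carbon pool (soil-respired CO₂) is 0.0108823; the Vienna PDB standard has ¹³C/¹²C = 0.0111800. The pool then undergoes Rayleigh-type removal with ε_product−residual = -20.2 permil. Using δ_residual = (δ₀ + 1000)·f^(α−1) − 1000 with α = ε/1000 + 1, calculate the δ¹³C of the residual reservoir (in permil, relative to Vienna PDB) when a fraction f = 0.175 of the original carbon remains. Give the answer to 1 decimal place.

8.3 permil

δ₀ = (0.0108823/0.0111800 − 1)×1000 = (0.973372 − 1)×1000 = -26.628 permil
α − 1 = ε/1000 = -0.0202
f^(α−1) = 0.175^(-0.0202) = 1.035835
δ_res = (-26.628 + 1000) × 1.035835 − 1000 = 1008.253 − 1000 = 8.25 permil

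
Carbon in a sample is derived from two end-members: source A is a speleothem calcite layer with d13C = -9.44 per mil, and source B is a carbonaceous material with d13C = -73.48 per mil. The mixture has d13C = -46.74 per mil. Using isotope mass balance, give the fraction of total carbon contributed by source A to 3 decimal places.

δ_mix = f_A·δ_A + (1 − f_A)·δ_B  ⇒  f_A = (δ_mix − δ_B)/(δ_A − δ_B)
f_A = (-46.74 − (-73.48)) / (-9.44 − (-73.48))
f_A = 26.74 / 64.04 = 0.4176

0.418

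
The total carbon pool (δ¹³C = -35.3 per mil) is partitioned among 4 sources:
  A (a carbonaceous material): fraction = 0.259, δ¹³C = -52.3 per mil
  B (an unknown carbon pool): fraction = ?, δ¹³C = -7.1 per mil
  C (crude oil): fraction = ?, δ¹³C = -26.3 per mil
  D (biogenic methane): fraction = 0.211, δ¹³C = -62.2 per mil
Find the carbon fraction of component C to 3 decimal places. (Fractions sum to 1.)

Let f_C and f_B be the unknown fractions; fractions sum to 1 so f_C + f_B = 0.530.
Mass balance: Σ fᵢ·δᵢ = δ_bulk ⇒ f_C·(-26.3) + f_B·(-7.1) = -35.3 − (-26.670) = -8.630
Substitute f_B = 0.530 − f_C:
f_C·(-26.3 − -7.1) = -8.630 − 0.530×(-7.1) = -4.867
f_C = -4.867 / -19.2 = 0.2535

0.253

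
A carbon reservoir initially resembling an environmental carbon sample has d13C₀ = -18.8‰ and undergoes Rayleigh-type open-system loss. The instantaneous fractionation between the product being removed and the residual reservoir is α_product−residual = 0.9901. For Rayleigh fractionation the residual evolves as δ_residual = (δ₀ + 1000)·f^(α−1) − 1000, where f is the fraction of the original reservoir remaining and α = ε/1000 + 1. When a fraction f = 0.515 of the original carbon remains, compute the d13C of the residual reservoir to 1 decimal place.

Rayleigh residual: δ_res = (δ₀ + 1000)·f^(α−1) − 1000
α − 1 = -0.00990
f^(α−1) = 0.515^(-0.00990) = 1.006591
δ_res = (-18.8 + 1000) × 1.006591 − 1000 = 987.667 − 1000 = -12.33‰

-12.3‰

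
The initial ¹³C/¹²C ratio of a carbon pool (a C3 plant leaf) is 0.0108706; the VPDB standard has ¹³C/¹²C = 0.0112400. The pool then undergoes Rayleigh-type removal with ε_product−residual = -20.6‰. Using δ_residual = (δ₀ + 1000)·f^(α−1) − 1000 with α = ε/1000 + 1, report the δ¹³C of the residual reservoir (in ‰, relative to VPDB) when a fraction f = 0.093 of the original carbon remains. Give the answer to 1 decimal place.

15.6‰

δ₀ = (0.0108706/0.0112400 − 1)×1000 = (0.967135 − 1)×1000 = -32.865‰
α − 1 = ε/1000 = -0.0206
f^(α−1) = 0.093^(-0.0206) = 1.050145
δ_res = (-32.865 + 1000) × 1.050145 − 1000 = 1015.632 − 1000 = 15.63‰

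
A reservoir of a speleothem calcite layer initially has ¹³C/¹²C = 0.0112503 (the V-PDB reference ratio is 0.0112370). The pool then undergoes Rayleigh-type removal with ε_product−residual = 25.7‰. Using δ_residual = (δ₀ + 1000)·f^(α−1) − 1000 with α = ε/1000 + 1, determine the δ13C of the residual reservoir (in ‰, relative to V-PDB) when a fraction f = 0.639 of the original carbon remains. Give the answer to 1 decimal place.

-10.3‰

δ₀ = (0.0112503/0.0112370 − 1)×1000 = (1.001184 − 1)×1000 = 1.184‰
α − 1 = ε/1000 = 0.0257
f^(α−1) = 0.639^(0.0257) = 0.988556
δ_res = (1.184 + 1000) × 0.988556 − 1000 = 989.726 − 1000 = -10.27‰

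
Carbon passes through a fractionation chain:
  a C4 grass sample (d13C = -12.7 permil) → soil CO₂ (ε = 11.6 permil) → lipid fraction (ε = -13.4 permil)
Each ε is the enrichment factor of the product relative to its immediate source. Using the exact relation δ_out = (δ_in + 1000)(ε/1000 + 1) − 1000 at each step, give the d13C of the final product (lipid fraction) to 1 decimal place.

step 1: δ = (-12.70 + 1000)·(11.6/1000 + 1) − 1000 = -1.25 permil
step 2: δ = (-1.25 + 1000)·(-13.4/1000 + 1) − 1000 = -14.63 permil

-14.6 permil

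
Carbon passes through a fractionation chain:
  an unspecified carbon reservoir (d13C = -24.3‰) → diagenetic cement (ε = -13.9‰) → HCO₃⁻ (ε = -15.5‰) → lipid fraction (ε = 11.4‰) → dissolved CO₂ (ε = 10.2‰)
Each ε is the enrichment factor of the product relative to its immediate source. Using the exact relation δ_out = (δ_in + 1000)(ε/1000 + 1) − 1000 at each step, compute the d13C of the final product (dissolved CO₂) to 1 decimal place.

step 1: δ = (-24.30 + 1000)·(-13.9/1000 + 1) − 1000 = -37.86‰
step 2: δ = (-37.86 + 1000)·(-15.5/1000 + 1) − 1000 = -52.78‰
step 3: δ = (-52.78 + 1000)·(11.4/1000 + 1) − 1000 = -41.98‰
step 4: δ = (-41.98 + 1000)·(10.2/1000 + 1) − 1000 = -32.21‰

-32.2‰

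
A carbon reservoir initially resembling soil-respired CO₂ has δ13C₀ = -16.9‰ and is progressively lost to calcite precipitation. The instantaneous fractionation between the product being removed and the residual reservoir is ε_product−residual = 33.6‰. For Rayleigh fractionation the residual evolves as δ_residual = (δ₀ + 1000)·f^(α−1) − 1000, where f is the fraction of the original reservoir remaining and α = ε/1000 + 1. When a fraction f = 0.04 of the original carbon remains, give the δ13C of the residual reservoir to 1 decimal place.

-117.7‰

Rayleigh residual: δ_res = (δ₀ + 1000)·f^(α−1) − 1000
α = ε/1000 + 1 = 1.03360, so α − 1 = 0.03360
f^(α−1) = 0.04^(0.03360) = 0.897489
δ_res = (-16.9 + 1000) × 0.897489 − 1000 = 882.322 − 1000 = -117.68‰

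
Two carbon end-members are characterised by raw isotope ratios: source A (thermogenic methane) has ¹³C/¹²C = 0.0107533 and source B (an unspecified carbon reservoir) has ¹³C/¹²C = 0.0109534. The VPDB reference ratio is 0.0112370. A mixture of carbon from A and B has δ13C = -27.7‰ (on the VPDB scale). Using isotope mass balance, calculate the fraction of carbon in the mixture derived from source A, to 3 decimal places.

δ_A = (0.0107533/0.0112370 − 1)×1000 = (0.956955 − 1)×1000 = -43.045‰
δ_B = (0.0109534/0.0112370 − 1)×1000 = (0.974762 − 1)×1000 = -25.238‰
f_A = (δ_mix − δ_B)/(δ_A − δ_B) = (-27.7 − (-25.238))/(-43.045 − (-25.238))
f_A = -2.462 / -17.807 = 0.1383

0.138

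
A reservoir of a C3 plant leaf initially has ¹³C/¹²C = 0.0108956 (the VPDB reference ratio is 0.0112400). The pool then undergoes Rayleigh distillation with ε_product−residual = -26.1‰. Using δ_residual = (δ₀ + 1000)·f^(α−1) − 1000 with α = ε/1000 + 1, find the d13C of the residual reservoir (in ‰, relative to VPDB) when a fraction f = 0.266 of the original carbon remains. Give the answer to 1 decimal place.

3.4‰

δ₀ = (0.0108956/0.0112400 − 1)×1000 = (0.969359 − 1)×1000 = -30.641‰
α − 1 = ε/1000 = -0.0261
f^(α−1) = 0.266^(-0.0261) = 1.035167
δ_res = (-30.641 + 1000) × 1.035167 − 1000 = 1003.449 − 1000 = 3.45‰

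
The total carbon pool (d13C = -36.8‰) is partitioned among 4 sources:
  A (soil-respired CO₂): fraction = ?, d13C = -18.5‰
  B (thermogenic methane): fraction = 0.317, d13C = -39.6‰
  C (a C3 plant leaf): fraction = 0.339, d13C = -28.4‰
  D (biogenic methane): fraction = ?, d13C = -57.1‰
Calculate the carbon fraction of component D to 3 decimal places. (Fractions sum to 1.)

0.214

Let f_D and f_A be the unknown fractions; fractions sum to 1 so f_D + f_A = 0.344.
Mass balance: Σ fᵢ·δᵢ = δ_bulk ⇒ f_D·(-57.1) + f_A·(-18.5) = -36.8 − (-22.181) = -14.619
Substitute f_A = 0.344 − f_D:
f_D·(-57.1 − -18.5) = -14.619 − 0.344×(-18.5) = -8.255
f_D = -8.255 / -38.6 = 0.2139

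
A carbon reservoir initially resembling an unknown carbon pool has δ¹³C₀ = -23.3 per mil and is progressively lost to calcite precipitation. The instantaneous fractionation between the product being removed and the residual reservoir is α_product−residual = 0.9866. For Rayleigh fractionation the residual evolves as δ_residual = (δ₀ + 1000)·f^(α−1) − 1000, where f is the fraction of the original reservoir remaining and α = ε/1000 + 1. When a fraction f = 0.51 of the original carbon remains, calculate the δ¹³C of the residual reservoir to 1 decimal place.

-14.4 per mil

Rayleigh residual: δ_res = (δ₀ + 1000)·f^(α−1) − 1000
α − 1 = -0.01340
f^(α−1) = 0.51^(-0.01340) = 1.009064
δ_res = (-23.3 + 1000) × 1.009064 − 1000 = 985.552 − 1000 = -14.45 per mil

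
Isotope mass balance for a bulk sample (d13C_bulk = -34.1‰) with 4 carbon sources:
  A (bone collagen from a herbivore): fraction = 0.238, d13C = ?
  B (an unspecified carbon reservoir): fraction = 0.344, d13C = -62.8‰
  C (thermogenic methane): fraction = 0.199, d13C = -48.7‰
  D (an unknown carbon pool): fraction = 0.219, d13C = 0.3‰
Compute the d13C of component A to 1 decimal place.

-12.1‰

Isotope mass balance: δ_bulk = Σ fᵢ·δᵢ.
-34.1 = 0.238×δ_A + 0.344×(-62.8) + 0.199×(-48.7) + 0.219×(0.3)
0.238·δ_A = -34.1 − (-31.229) = -2.871
δ_A = -2.871 / 0.238 = -12.06‰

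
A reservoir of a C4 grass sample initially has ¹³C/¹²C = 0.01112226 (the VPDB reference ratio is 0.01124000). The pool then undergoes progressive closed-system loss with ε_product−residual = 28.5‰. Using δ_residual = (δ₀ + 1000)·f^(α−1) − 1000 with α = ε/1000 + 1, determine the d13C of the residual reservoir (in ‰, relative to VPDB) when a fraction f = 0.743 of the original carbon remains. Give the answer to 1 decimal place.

-18.8‰

δ₀ = (0.01112226/0.01124000 − 1)×1000 = (0.989525 − 1)×1000 = -10.475‰
α − 1 = ε/1000 = 0.0285
f^(α−1) = 0.743^(0.0285) = 0.991570
δ_res = (-10.475 + 1000) × 0.991570 − 1000 = 981.183 − 1000 = -18.82‰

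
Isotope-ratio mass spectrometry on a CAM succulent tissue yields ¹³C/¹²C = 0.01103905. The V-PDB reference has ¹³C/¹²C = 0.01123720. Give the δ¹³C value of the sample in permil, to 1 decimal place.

δ¹³C = (R_sample / R_standard − 1) × 1000
R_sample / R_standard = 0.01103905 / 0.01123720 = 0.982367
δ¹³C = (0.982367 − 1) × 1000 = -17.63 permil

-17.6 permil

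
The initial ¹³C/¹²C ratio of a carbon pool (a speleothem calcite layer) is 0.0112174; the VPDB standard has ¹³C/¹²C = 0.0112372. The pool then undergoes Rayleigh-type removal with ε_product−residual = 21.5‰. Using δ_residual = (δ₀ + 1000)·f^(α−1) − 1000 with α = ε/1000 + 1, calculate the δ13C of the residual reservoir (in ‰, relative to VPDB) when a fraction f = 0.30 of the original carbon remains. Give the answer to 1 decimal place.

-27.3‰

δ₀ = (0.0112174/0.0112372 − 1)×1000 = (0.998238 − 1)×1000 = -1.762‰
α − 1 = ε/1000 = 0.0215
f^(α−1) = 0.30^(0.0215) = 0.974447
δ_res = (-1.762 + 1000) × 0.974447 − 1000 = 972.730 − 1000 = -27.27‰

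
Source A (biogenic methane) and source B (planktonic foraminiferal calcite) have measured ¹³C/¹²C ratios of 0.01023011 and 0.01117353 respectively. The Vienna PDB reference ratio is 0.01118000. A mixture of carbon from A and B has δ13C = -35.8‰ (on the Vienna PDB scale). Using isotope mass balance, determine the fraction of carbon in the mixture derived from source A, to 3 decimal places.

0.417

δ_A = (0.01023011/0.01118000 − 1)×1000 = (0.915037 − 1)×1000 = -84.963‰
δ_B = (0.01117353/0.01118000 − 1)×1000 = (0.999421 − 1)×1000 = -0.579‰
f_A = (δ_mix − δ_B)/(δ_A − δ_B) = (-35.8 − (-0.579))/(-84.963 − (-0.579))
f_A = -35.221 / -84.385 = 0.4174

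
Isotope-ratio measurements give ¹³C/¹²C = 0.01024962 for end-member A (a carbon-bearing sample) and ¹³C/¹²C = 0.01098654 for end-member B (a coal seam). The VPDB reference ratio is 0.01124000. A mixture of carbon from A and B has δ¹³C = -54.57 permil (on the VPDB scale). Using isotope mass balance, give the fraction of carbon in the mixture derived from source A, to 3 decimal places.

0.488

δ_A = (0.01024962/0.01124000 − 1)×1000 = (0.911888 − 1)×1000 = -88.112 permil
δ_B = (0.01098654/0.01124000 − 1)×1000 = (0.977450 − 1)×1000 = -22.550 permil
f_A = (δ_mix − δ_B)/(δ_A − δ_B) = (-54.57 − (-22.550))/(-88.112 − (-22.550))
f_A = -32.020 / -65.562 = 0.4884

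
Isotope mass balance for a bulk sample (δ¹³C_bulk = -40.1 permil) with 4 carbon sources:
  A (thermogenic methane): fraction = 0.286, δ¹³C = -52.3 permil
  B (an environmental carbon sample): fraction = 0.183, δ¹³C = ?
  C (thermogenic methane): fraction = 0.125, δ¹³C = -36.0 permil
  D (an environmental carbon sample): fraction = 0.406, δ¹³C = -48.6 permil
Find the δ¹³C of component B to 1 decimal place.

-5.0 permil

Isotope mass balance: δ_bulk = Σ fᵢ·δᵢ.
-40.1 = 0.286×(-52.3) + 0.183×δ_B + 0.125×(-36.0) + 0.406×(-48.6)
0.183·δ_B = -40.1 − (-39.189) = -0.911
δ_B = -0.911 / 0.183 = -4.98 permil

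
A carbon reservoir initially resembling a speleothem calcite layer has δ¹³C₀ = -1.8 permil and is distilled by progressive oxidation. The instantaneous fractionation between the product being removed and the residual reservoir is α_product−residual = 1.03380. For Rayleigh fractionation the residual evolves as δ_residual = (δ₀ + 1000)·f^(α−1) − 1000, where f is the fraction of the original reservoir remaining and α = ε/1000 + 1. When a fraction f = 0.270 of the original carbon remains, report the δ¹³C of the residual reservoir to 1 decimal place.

Rayleigh residual: δ_res = (δ₀ + 1000)·f^(α−1) − 1000
α − 1 = 0.03380
f^(α−1) = 0.270^(0.03380) = 0.956710
δ_res = (-1.8 + 1000) × 0.956710 − 1000 = 954.987 − 1000 = -45.01 permil

-45.0 permil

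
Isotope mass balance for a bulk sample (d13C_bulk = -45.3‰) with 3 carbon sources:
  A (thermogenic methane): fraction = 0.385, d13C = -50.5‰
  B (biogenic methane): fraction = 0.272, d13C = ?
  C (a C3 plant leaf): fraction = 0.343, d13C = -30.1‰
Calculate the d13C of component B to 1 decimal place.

Isotope mass balance: δ_bulk = Σ fᵢ·δᵢ.
-45.3 = 0.385×(-50.5) + 0.272×δ_B + 0.343×(-30.1)
0.272·δ_B = -45.3 − (-29.767) = -15.533
δ_B = -15.533 / 0.272 = -57.11‰

-57.1‰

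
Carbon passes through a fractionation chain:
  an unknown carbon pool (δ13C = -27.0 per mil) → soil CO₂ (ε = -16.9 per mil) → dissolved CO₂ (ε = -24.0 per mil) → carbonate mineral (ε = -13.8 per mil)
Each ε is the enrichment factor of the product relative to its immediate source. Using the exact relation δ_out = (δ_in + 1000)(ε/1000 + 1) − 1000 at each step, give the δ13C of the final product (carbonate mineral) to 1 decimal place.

step 1: δ = (-27.00 + 1000)·(-16.9/1000 + 1) − 1000 = -43.44 per mil
step 2: δ = (-43.44 + 1000)·(-24.0/1000 + 1) − 1000 = -66.40 per mil
step 3: δ = (-66.40 + 1000)·(-13.8/1000 + 1) − 1000 = -79.28 per mil

-79.3 per mil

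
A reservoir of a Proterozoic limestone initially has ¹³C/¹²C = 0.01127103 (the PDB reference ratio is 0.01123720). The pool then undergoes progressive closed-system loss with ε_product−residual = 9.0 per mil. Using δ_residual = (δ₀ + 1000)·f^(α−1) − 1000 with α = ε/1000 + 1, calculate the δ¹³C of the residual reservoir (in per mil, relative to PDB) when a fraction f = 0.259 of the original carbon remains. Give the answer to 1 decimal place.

-9.1 per mil

δ₀ = (0.01127103/0.01123720 − 1)×1000 = (1.003011 − 1)×1000 = 3.011 per mil
α − 1 = ε/1000 = 0.0090
f^(α−1) = 0.259^(0.0090) = 0.987915
δ_res = (3.011 + 1000) × 0.987915 − 1000 = 990.889 − 1000 = -9.11 per mil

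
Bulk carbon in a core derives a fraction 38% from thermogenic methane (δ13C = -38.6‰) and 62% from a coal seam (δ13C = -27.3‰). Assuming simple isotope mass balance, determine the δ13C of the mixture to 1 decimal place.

-31.6‰

δ_mix = f_A·δ_A + f_B·δ_B
δ_mix = 0.38 × (-38.6) + 0.62 × (-27.3)
δ_mix = -14.67 + -16.93 = -31.59‰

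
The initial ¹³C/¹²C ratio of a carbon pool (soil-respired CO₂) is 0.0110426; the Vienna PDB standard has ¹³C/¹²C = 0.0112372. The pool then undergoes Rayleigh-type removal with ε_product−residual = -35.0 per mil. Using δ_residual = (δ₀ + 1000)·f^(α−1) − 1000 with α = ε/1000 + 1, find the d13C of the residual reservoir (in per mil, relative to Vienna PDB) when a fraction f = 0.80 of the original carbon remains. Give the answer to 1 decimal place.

-9.6 per mil

δ₀ = (0.0110426/0.0112372 − 1)×1000 = (0.982683 − 1)×1000 = -17.317 per mil
α − 1 = ε/1000 = -0.0350
f^(α−1) = 0.80^(-0.0350) = 1.007841
δ_res = (-17.317 + 1000) × 1.007841 − 1000 = 990.387 − 1000 = -9.61 per mil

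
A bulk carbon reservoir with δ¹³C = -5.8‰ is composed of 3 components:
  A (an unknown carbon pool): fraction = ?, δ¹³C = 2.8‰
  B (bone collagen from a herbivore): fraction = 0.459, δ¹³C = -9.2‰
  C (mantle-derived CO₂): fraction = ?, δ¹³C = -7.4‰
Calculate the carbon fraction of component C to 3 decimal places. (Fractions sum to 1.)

0.303

Let f_C and f_A be the unknown fractions; fractions sum to 1 so f_C + f_A = 0.541.
Mass balance: Σ fᵢ·δᵢ = δ_bulk ⇒ f_C·(-7.4) + f_A·(2.8) = -5.8 − (-4.223) = -1.577
Substitute f_A = 0.541 − f_C:
f_C·(-7.4 − 2.8) = -1.577 − 0.541×(2.8) = -3.092
f_C = -3.092 / -10.2 = 0.3031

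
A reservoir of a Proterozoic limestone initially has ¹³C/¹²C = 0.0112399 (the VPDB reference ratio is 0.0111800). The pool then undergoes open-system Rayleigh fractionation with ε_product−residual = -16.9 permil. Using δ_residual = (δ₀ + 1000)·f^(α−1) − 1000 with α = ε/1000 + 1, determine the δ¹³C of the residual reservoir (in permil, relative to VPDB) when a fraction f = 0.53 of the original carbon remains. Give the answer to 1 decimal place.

16.2 permil

δ₀ = (0.0112399/0.0111800 − 1)×1000 = (1.005358 − 1)×1000 = 5.358 permil
α − 1 = ε/1000 = -0.0169
f^(α−1) = 0.53^(-0.0169) = 1.010787
δ_res = (5.358 + 1000) × 1.010787 − 1000 = 1016.203 − 1000 = 16.20 permil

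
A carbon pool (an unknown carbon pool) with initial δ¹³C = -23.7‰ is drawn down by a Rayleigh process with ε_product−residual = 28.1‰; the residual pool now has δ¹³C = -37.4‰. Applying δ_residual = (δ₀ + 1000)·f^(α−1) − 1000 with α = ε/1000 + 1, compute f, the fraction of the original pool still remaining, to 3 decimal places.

α − 1 = ε/1000 = 0.0281
(δ_res + 1000)/(δ₀ + 1000) = (-37.4 + 1000)/(-23.7 + 1000) = 962.6/976.3 = 0.985967
f = 0.985967^(1/0.0281) = exp(ln(0.985967)/0.0281) = exp(-0.01413/0.0281)
f = exp(-0.5029) = 0.6048

0.605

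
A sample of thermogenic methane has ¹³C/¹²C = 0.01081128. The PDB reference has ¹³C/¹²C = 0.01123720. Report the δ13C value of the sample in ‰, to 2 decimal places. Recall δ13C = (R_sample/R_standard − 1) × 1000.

δ13C = (R_sample / R_standard − 1) × 1000
R_sample / R_standard = 0.01081128 / 0.01123720 = 0.962097
δ13C = (0.962097 − 1) × 1000 = -37.903‰

-37.90‰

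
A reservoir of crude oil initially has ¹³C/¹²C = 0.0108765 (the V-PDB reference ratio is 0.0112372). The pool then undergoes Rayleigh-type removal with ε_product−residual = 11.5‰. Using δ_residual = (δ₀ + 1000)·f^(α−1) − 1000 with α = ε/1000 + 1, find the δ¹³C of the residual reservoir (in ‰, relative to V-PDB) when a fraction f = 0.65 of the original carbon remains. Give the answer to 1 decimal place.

δ₀ = (0.0108765/0.0112372 − 1)×1000 = (0.967901 − 1)×1000 = -32.099‰
α − 1 = ε/1000 = 0.0115
f^(α−1) = 0.65^(0.0115) = 0.995058
δ_res = (-32.099 + 1000) × 0.995058 − 1000 = 963.118 − 1000 = -36.88‰

-36.9‰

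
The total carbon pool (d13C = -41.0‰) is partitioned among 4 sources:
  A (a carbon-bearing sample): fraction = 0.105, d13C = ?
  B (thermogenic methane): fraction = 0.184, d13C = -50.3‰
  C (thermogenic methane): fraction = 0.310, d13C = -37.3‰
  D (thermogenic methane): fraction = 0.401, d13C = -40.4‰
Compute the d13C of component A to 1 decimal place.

Isotope mass balance: δ_bulk = Σ fᵢ·δᵢ.
-41.0 = 0.105×δ_A + 0.184×(-50.3) + 0.310×(-37.3) + 0.401×(-40.4)
0.105·δ_A = -41.0 − (-37.019) = -3.981
δ_A = -3.981 / 0.105 = -37.92‰

-37.9‰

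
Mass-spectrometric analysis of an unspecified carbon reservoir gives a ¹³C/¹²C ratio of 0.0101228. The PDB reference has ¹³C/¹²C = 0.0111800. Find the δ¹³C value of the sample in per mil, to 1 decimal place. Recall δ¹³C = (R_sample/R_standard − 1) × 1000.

-94.6 per mil

δ¹³C = (R_sample / R_standard − 1) × 1000
R_sample / R_standard = 0.0101228 / 0.0111800 = 0.905438
δ¹³C = (0.905438 − 1) × 1000 = -94.56 per mil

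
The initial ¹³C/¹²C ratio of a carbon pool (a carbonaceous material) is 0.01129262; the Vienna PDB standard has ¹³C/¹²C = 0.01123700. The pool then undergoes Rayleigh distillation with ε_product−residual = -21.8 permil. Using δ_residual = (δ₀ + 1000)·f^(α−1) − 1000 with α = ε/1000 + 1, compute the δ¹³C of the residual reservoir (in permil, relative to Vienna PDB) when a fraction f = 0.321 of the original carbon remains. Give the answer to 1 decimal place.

δ₀ = (0.01129262/0.01123700 − 1)×1000 = (1.004950 − 1)×1000 = 4.950 permil
α − 1 = ε/1000 = -0.0218
f^(α−1) = 0.321^(-0.0218) = 1.025081
δ_res = (4.950 + 1000) × 1.025081 − 1000 = 1030.155 − 1000 = 30.15 permil

30.2 permil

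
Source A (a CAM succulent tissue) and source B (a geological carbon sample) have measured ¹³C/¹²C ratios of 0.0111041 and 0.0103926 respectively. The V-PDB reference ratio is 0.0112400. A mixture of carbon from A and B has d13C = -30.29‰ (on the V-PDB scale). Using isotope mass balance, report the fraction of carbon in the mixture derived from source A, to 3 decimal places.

0.712

δ_A = (0.0111041/0.0112400 − 1)×1000 = (0.987909 − 1)×1000 = -12.091‰
δ_B = (0.0103926/0.0112400 − 1)×1000 = (0.924609 − 1)×1000 = -75.391‰
f_A = (δ_mix − δ_B)/(δ_A − δ_B) = (-30.29 − (-75.391))/(-12.091 − (-75.391))
f_A = 45.101 / 63.301 = 0.7125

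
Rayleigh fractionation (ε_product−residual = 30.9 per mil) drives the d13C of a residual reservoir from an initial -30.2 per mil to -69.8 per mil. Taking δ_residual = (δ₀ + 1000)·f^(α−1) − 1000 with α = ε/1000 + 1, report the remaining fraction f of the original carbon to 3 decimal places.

α − 1 = ε/1000 = 0.0309
(δ_res + 1000)/(δ₀ + 1000) = (-69.8 + 1000)/(-30.2 + 1000) = 930.2/969.8 = 0.959167
f = 0.959167^(1/0.0309) = exp(ln(0.959167)/0.0309) = exp(-0.04169/0.0309)
f = exp(-1.3492) = 0.2594

0.259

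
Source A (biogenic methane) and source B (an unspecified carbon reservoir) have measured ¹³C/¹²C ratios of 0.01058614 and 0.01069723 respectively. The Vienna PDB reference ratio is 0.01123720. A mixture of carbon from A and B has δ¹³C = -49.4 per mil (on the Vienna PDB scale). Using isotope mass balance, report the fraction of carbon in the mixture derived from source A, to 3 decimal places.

0.136

δ_A = (0.01058614/0.01123720 − 1)×1000 = (0.942062 − 1)×1000 = -57.938 per mil
δ_B = (0.01069723/0.01123720 − 1)×1000 = (0.951948 − 1)×1000 = -48.052 per mil
f_A = (δ_mix − δ_B)/(δ_A − δ_B) = (-49.4 − (-48.052))/(-57.938 − (-48.052))
f_A = -1.348 / -9.886 = 0.1364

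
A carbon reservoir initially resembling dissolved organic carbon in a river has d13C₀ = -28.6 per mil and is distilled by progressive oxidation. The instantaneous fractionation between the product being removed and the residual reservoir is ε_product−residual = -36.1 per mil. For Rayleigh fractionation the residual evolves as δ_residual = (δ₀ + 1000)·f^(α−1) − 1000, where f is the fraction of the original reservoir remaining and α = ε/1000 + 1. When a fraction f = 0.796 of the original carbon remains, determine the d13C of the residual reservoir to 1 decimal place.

-20.6 per mil

Rayleigh residual: δ_res = (δ₀ + 1000)·f^(α−1) − 1000
α = ε/1000 + 1 = 0.96390, so α − 1 = -0.03610
f^(α−1) = 0.796^(-0.03610) = 1.008270
δ_res = (-28.6 + 1000) × 1.008270 − 1000 = 979.434 − 1000 = -20.57 per mil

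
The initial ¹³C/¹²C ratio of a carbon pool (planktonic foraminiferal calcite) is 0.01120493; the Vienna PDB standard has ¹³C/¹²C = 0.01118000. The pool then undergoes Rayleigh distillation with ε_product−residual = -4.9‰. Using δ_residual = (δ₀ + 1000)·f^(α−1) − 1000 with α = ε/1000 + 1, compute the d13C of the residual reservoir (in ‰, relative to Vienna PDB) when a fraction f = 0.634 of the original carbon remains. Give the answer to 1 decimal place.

4.5‰

δ₀ = (0.01120493/0.01118000 − 1)×1000 = (1.002230 − 1)×1000 = 2.230‰
α − 1 = ε/1000 = -0.0049
f^(α−1) = 0.634^(-0.0049) = 1.002235
δ_res = (2.230 + 1000) × 1.002235 − 1000 = 1004.470 − 1000 = 4.47‰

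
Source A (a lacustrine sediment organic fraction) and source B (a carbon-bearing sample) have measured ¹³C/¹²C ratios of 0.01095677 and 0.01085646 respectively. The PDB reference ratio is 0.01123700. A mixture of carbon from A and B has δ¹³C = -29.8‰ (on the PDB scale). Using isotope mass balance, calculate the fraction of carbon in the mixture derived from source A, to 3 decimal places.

0.455

δ_A = (0.01095677/0.01123700 − 1)×1000 = (0.975062 − 1)×1000 = -24.938‰
δ_B = (0.01085646/0.01123700 − 1)×1000 = (0.966135 − 1)×1000 = -33.865‰
f_A = (δ_mix − δ_B)/(δ_A − δ_B) = (-29.8 − (-33.865))/(-24.938 − (-33.865))
f_A = 4.065 / 8.927 = 0.4554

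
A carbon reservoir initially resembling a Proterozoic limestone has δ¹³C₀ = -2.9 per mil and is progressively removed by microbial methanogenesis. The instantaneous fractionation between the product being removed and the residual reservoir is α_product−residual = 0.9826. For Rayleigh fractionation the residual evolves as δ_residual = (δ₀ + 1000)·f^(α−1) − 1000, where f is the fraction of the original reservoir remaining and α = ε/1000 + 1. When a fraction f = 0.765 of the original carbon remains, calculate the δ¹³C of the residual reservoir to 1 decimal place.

Rayleigh residual: δ_res = (δ₀ + 1000)·f^(α−1) − 1000
α − 1 = -0.01740
f^(α−1) = 0.765^(-0.01740) = 1.004672
δ_res = (-2.9 + 1000) × 1.004672 − 1000 = 1001.758 − 1000 = 1.76 per mil

1.8 per mil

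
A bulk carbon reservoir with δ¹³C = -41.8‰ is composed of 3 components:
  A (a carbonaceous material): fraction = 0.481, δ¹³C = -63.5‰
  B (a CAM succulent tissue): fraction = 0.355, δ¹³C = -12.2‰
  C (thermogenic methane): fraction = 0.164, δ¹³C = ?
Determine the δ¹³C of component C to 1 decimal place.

-42.2‰

Isotope mass balance: δ_bulk = Σ fᵢ·δᵢ.
-41.8 = 0.481×(-63.5) + 0.355×(-12.2) + 0.164×δ_C
0.164·δ_C = -41.8 − (-34.874) = -6.925
δ_C = -6.925 / 0.164 = -42.23‰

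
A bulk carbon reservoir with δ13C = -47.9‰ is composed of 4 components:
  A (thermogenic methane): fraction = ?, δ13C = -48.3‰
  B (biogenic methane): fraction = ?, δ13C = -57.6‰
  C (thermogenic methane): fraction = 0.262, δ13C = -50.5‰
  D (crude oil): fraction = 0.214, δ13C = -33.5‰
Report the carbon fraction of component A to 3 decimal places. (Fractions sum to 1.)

0.288

Let f_A and f_B be the unknown fractions; fractions sum to 1 so f_A + f_B = 0.524.
Mass balance: Σ fᵢ·δᵢ = δ_bulk ⇒ f_A·(-48.3) + f_B·(-57.6) = -47.9 − (-20.400) = -27.500
Substitute f_B = 0.524 − f_A:
f_A·(-48.3 − -57.6) = -27.500 − 0.524×(-57.6) = 2.682
f_A = 2.682 / 9.3 = 0.2884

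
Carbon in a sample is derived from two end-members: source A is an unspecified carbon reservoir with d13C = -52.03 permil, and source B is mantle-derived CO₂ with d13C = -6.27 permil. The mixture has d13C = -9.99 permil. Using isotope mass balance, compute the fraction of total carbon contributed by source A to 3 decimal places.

0.081

δ_mix = f_A·δ_A + (1 − f_A)·δ_B  ⇒  f_A = (δ_mix − δ_B)/(δ_A − δ_B)
f_A = (-9.99 − (-6.27)) / (-52.03 − (-6.27))
f_A = -3.72 / -45.76 = 0.0813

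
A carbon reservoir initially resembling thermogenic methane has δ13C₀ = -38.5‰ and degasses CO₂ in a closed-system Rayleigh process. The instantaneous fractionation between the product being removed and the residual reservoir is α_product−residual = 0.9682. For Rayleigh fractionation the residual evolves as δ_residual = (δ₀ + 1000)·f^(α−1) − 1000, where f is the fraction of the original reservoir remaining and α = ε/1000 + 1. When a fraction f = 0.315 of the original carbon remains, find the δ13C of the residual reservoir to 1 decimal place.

Rayleigh residual: δ_res = (δ₀ + 1000)·f^(α−1) − 1000
α − 1 = -0.03180
f^(α−1) = 0.315^(-0.03180) = 1.037418
δ_res = (-38.5 + 1000) × 1.037418 − 1000 = 997.477 − 1000 = -2.52‰

-2.5‰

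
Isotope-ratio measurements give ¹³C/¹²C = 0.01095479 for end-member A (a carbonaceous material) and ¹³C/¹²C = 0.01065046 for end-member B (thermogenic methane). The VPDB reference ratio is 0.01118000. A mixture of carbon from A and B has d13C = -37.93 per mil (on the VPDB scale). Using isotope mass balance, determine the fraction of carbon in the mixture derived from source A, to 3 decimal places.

δ_A = (0.01095479/0.01118000 − 1)×1000 = (0.979856 − 1)×1000 = -20.144 per mil
δ_B = (0.01065046/0.01118000 − 1)×1000 = (0.952635 − 1)×1000 = -47.365 per mil
f_A = (δ_mix − δ_B)/(δ_A − δ_B) = (-37.93 − (-47.365))/(-20.144 − (-47.365))
f_A = 9.435 / 27.221 = 0.3466

0.347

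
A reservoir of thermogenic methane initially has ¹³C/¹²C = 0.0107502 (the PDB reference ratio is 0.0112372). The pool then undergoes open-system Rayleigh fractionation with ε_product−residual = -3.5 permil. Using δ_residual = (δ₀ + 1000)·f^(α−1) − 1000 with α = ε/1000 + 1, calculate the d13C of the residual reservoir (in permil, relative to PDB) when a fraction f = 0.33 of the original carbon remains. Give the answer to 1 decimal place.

δ₀ = (0.0107502/0.0112372 − 1)×1000 = (0.956662 − 1)×1000 = -43.338 permil
α − 1 = ε/1000 = -0.0035
f^(α−1) = 0.33^(-0.0035) = 1.003888
δ_res = (-43.338 + 1000) × 1.003888 − 1000 = 960.381 − 1000 = -39.62 permil

-39.6 permil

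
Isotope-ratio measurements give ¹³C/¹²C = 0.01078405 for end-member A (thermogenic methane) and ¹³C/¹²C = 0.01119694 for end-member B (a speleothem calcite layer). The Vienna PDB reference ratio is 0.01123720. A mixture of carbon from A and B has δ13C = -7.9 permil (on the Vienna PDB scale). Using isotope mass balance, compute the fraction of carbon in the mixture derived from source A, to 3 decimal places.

δ_A = (0.01078405/0.01123720 − 1)×1000 = (0.959674 − 1)×1000 = -40.326 permil
δ_B = (0.01119694/0.01123720 − 1)×1000 = (0.996417 − 1)×1000 = -3.583 permil
f_A = (δ_mix − δ_B)/(δ_A − δ_B) = (-7.9 − (-3.583))/(-40.326 − (-3.583))
f_A = -4.317 / -36.743 = 0.1175

0.117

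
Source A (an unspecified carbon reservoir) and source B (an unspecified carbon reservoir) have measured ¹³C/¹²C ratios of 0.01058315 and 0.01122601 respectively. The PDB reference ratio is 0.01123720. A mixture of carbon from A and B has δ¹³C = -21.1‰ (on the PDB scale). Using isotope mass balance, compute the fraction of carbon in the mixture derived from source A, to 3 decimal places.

0.351

δ_A = (0.01058315/0.01123720 − 1)×1000 = (0.941796 − 1)×1000 = -58.204‰
δ_B = (0.01122601/0.01123720 − 1)×1000 = (0.999004 − 1)×1000 = -0.996‰
f_A = (δ_mix − δ_B)/(δ_A − δ_B) = (-21.1 − (-0.996))/(-58.204 − (-0.996))
f_A = -20.104 / -57.208 = 0.3514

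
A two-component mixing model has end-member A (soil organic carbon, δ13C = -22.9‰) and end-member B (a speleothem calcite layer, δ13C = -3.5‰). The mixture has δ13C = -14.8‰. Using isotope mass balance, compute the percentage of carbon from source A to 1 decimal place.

δ_mix = f_A·δ_A + (1 − f_A)·δ_B  ⇒  f_A = (δ_mix − δ_B)/(δ_A − δ_B)
f_A = (-14.8 − (-3.5)) / (-22.9 − (-3.5))
f_A = -11.3 / -19.4 = 0.5825

58.2%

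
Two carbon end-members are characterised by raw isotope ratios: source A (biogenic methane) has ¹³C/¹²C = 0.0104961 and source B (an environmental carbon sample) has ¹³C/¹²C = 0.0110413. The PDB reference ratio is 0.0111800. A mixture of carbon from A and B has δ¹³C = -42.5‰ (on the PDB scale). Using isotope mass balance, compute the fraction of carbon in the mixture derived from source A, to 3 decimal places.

0.617

δ_A = (0.0104961/0.0111800 − 1)×1000 = (0.938828 − 1)×1000 = -61.172‰
δ_B = (0.0110413/0.0111800 − 1)×1000 = (0.987594 − 1)×1000 = -12.406‰
f_A = (δ_mix − δ_B)/(δ_A − δ_B) = (-42.5 − (-12.406))/(-61.172 − (-12.406))
f_A = -30.094 / -48.766 = 0.6171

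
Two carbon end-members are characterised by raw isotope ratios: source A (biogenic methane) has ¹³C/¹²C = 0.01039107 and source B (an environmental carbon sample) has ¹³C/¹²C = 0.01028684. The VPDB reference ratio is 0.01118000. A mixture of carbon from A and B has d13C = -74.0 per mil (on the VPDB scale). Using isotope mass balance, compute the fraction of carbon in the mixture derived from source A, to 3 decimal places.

δ_A = (0.01039107/0.01118000 − 1)×1000 = (0.929434 − 1)×1000 = -70.566 per mil
δ_B = (0.01028684/0.01118000 − 1)×1000 = (0.920111 − 1)×1000 = -79.889 per mil
f_A = (δ_mix − δ_B)/(δ_A − δ_B) = (-74.0 − (-79.889))/(-70.566 − (-79.889))
f_A = 5.889 / 9.323 = 0.6317

0.632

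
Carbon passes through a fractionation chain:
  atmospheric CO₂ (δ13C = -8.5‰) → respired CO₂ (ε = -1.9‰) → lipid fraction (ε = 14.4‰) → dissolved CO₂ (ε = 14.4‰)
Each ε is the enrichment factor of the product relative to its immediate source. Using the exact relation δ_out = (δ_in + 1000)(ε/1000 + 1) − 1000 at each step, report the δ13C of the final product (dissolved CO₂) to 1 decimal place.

18.3‰

step 1: δ = (-8.50 + 1000)·(-1.9/1000 + 1) − 1000 = -10.38‰
step 2: δ = (-10.38 + 1000)·(14.4/1000 + 1) − 1000 = 3.87‰
step 3: δ = (3.87 + 1000)·(14.4/1000 + 1) − 1000 = 18.32‰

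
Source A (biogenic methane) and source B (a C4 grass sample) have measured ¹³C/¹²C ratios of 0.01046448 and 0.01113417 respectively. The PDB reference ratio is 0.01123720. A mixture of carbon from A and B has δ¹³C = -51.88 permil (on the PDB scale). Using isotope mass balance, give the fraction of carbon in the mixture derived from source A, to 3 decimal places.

0.717

δ_A = (0.01046448/0.01123720 − 1)×1000 = (0.931236 − 1)×1000 = -68.764 permil
δ_B = (0.01113417/0.01123720 − 1)×1000 = (0.990831 − 1)×1000 = -9.169 permil
f_A = (δ_mix − δ_B)/(δ_A − δ_B) = (-51.88 − (-9.169))/(-68.764 − (-9.169))
f_A = -42.711 / -59.596 = 0.7167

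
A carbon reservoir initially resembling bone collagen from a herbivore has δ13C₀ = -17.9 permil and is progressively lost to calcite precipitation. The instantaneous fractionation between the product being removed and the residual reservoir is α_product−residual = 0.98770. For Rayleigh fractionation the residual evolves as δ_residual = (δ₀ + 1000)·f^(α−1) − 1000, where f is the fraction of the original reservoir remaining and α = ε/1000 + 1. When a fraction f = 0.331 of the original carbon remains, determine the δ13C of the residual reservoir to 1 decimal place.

-4.5 permil

Rayleigh residual: δ_res = (δ₀ + 1000)·f^(α−1) − 1000
α − 1 = -0.01230
f^(α−1) = 0.331^(-0.01230) = 1.013692
δ_res = (-17.9 + 1000) × 1.013692 − 1000 = 995.547 − 1000 = -4.45 permil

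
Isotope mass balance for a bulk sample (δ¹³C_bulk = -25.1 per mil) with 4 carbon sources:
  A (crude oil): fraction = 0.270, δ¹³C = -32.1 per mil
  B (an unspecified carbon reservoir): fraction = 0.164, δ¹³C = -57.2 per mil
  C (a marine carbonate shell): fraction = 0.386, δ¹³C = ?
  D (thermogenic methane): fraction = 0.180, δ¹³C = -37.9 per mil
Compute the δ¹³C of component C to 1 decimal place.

Isotope mass balance: δ_bulk = Σ fᵢ·δᵢ.
-25.1 = 0.270×(-32.1) + 0.164×(-57.2) + 0.386×δ_C + 0.180×(-37.9)
0.386·δ_C = -25.1 − (-24.870) = -0.230
δ_C = -0.230 / 0.386 = -0.60 per mil

-0.6 per mil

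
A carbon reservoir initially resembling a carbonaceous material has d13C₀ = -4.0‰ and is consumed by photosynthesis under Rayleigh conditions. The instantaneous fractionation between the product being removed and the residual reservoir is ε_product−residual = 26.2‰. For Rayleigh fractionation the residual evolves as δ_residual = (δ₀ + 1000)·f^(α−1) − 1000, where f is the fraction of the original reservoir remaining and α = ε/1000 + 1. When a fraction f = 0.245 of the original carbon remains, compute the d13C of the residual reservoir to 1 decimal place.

-40.0‰

Rayleigh residual: δ_res = (δ₀ + 1000)·f^(α−1) − 1000
α = ε/1000 + 1 = 1.02620, so α − 1 = 0.02620
f^(α−1) = 0.245^(0.02620) = 0.963820
δ_res = (-4.0 + 1000) × 0.963820 − 1000 = 959.965 − 1000 = -40.03‰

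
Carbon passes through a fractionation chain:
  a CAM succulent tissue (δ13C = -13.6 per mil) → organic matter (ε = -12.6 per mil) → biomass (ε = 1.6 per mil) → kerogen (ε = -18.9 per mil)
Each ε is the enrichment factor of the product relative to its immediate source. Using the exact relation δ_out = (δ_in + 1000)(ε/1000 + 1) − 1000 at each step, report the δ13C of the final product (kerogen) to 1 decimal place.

step 1: δ = (-13.60 + 1000)·(-12.6/1000 + 1) − 1000 = -26.03 per mil
step 2: δ = (-26.03 + 1000)·(1.6/1000 + 1) − 1000 = -24.47 per mil
step 3: δ = (-24.47 + 1000)·(-18.9/1000 + 1) − 1000 = -42.91 per mil

-42.9 per mil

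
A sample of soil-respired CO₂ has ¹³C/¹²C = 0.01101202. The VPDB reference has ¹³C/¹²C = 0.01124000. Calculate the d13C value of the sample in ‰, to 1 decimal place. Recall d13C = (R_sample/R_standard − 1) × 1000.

d13C = (R_sample / R_standard − 1) × 1000
R_sample / R_standard = 0.01101202 / 0.01124000 = 0.979717
d13C = (0.979717 − 1) × 1000 = -20.28‰

-20.3‰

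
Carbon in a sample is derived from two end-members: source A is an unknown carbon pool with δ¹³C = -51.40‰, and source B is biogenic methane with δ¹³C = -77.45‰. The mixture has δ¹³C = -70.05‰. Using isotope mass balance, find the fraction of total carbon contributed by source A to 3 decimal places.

δ_mix = f_A·δ_A + (1 − f_A)·δ_B  ⇒  f_A = (δ_mix − δ_B)/(δ_A − δ_B)
f_A = (-70.05 − (-77.45)) / (-51.40 − (-77.45))
f_A = 7.40 / 26.05 = 0.2841

0.284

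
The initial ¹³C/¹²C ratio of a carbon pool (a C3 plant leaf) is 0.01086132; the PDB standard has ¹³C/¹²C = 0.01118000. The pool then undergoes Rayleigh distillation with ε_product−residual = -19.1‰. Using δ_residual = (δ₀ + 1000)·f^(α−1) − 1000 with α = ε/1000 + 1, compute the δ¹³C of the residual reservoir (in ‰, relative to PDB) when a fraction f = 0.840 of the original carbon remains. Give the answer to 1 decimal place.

-25.3‰

δ₀ = (0.01086132/0.01118000 − 1)×1000 = (0.971496 − 1)×1000 = -28.504‰
α − 1 = ε/1000 = -0.0191
f^(α−1) = 0.840^(-0.0191) = 1.003336
δ_res = (-28.504 + 1000) × 1.003336 − 1000 = 974.736 − 1000 = -25.26‰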